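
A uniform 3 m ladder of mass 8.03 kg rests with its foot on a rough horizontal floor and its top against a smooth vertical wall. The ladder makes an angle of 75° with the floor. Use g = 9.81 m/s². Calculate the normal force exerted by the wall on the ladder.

N_wall ≈ 10.6 N

Torques about the foot: N_wall · 3 sin 75° = 8.03×9.81×1.5 cos 75° → N_wall = 10.554 N.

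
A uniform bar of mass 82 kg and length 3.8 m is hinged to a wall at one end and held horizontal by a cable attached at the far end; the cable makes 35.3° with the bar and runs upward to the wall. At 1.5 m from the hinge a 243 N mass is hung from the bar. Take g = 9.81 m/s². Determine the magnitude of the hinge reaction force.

Take torques about the hinge: T sin 35.3° · 3.8 = 82×9.81×1.9 + 243×1.5 = 1892.9 N·m.
So T = 1892.9 / (0.5779 × 3.8) = 862.03 N.
ΣF_x = 0: H_x = T cos 35.3° = 703.54 N.
ΣF_y = 0: H_y = (82×9.81 + 243) − T sin 35.3° = 1047.4 − 498.13 = 549.29 N.
|H| = √(H_x² + H_y²) = √((703.54)² + (549.29)²) = 892.57 N.

|H| ≈ 893 N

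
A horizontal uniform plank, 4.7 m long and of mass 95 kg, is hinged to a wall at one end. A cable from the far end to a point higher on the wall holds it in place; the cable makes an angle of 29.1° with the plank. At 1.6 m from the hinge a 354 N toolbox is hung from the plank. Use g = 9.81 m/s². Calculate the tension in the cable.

Take torques about the hinge: T sin 29.1° · 4.7 = 95×9.81×2.35 + 354×1.6 = 2756.5 N·m.
So T = 2756.5 / (0.4863 × 4.7) = 1205.9 N.

T ≈ 1210 N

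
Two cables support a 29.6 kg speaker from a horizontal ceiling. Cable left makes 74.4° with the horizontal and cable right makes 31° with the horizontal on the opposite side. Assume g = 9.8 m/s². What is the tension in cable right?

T_right ≈ 80.9 N

Weight W = 29.6 × 9.8 = 290.1 N acts straight down.
Horizontal: T_left cos 74.4° = T_right cos 31°  →  T_left = 3.187 T_right.
Vertical: T_left sin 74.4° + T_right sin 31° = 290.1.
Substituting the horizontal relation into the vertical equation gives 3.585 T_right = 290.1, so T_right = 80.91 N.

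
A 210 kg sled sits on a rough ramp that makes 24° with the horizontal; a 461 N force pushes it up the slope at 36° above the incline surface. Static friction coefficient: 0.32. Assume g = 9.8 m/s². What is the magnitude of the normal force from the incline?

N ≈ 1610 N

Axes along / perpendicular to the incline. W sin 24° = 837.1 N down-slope; W cos 24° = 1880 N into the surface.
Perpendicular: N = W cos 24° − P sin 36° = 1880 − 271 = 1609 N.
Along incline: P cos 36° + f = W sin 24° (friction acts up-slope) → f = 837.1 − 373 = 464.1 N.
|f| = 464.1 N ≤ μN = 514.9 N, so the sled is indeed static.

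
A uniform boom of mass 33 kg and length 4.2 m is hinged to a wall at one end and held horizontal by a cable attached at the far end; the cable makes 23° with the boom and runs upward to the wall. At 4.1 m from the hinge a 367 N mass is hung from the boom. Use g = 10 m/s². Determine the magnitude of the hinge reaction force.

Take torques about the hinge: T sin 23° · 4.2 = 33×10×2.1 + 367×4.1 = 2197.7 N·m.
So T = 2197.7 / (0.3907 × 4.2) = 1339.2 N.
ΣF_x = 0: H_x = T cos 23° = 1232.7 N.
ΣF_y = 0: H_y = (33×10 + 367) − T sin 23° = 697 − 523.26 = 173.74 N.
|H| = √(H_x² + H_y²) = √((1232.7)² + (173.74)²) = 1244.9 N.

|H| ≈ 1240 N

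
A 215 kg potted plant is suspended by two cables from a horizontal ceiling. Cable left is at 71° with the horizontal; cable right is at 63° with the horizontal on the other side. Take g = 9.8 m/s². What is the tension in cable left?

T_left ≈ 1330 N

Weight W = 215 × 9.8 = 2107 N acts straight down.
Horizontal: T_left cos 71° = T_right cos 63°  →  T_right = 0.7171 T_left.
Vertical: T_left sin 71° + T_right sin 63° = 2107.
Substituting the horizontal relation into the vertical equation gives 1.584 T_left = 2107, so T_left = 1330 N.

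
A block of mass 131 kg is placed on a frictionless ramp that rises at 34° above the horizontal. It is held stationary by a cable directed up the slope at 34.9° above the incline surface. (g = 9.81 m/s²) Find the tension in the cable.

Take axes along and perpendicular to the incline. Weight components: W sin 34° = 718.6 N down-slope, W cos 34° = 1065 N into the surface.
Along incline: T cos 34.9° = W sin 34° → T = 876.2 N.
Perpendicular: N = W cos 34° − T sin 34.9° = 564.1 N.

T ≈ 876 N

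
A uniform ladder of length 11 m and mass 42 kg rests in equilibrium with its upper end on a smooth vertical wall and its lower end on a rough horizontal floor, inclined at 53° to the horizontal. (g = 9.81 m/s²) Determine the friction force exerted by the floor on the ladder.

f ≈ 155 N

Torques about the foot: N_wall · 11 sin 53° = 42×9.81×5.5 cos 53° → N_wall = 155.24 N.
ΣF_x = 0: f_floor = N_wall = 155.24 N.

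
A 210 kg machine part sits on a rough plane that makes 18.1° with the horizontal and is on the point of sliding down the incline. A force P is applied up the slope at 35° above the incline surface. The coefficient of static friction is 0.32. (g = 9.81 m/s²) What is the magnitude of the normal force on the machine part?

N ≈ 1950 N

On the verge of sliding down the incline, friction equals μN and acts up the slope.
Perpendicular: N + P sin 35° = W cos 18.1° = 1958 N.
Along incline: P cos 35° + μN = W sin 18.1° with W sin 18.1° = 640 N.
Solving the pair for P and N: P = 21.1 N, N = 1946 N (and f = μN = 622.7 N).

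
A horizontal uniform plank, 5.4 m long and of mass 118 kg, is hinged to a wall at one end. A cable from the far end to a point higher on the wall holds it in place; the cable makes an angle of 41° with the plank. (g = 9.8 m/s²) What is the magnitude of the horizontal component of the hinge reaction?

Take torques about the hinge: T sin 41° · 5.4 = 118×9.8×2.7 = 3122.3 N·m.
So T = 3122.3 / (0.6561 × 5.4) = 881.32 N.
ΣF_x = 0: H_x = T cos 41° = 665.14 N.

H_x ≈ 665 N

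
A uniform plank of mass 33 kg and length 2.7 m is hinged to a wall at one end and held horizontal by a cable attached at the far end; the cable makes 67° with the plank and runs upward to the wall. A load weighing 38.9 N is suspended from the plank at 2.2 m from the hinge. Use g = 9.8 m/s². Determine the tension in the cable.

T ≈ 210 N

Take torques about the hinge: T sin 67° · 2.7 = 33×9.8×1.35 + 38.9×2.2 = 522.17 N·m.
So T = 522.17 / (0.9205 × 2.7) = 210.1 N.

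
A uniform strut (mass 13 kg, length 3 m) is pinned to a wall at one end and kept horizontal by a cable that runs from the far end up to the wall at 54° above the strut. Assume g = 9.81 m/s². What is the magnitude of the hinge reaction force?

|H| ≈ 78.8 N

Take torques about the hinge: T sin 54° · 3 = 13×9.81×1.5 = 191.3 N·m.
So T = 191.3 / (0.8090 × 3) = 78.818 N.
ΣF_x = 0: H_x = T cos 54° = 46.328 N.
ΣF_y = 0: H_y = (13×9.81) − T sin 54° = 127.53 − 63.765 = 63.765 N.
|H| = √(H_x² + H_y²) = √((46.328)² + (63.765)²) = 78.818 N.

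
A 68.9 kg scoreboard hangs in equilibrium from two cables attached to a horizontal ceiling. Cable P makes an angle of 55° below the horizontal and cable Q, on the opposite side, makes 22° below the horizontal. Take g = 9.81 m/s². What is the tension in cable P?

Weight W = 68.9 × 9.81 = 675.9 N acts straight down.
Horizontal: T_P cos 55° = T_Q cos 22°  →  T_Q = 0.6186 T_P.
Vertical: T_P sin 55° + T_Q sin 22° = 675.9.
Substituting the horizontal relation into the vertical equation gives 1.051 T_P = 675.9, so T_P = 643.2 N.

T_P ≈ 643 N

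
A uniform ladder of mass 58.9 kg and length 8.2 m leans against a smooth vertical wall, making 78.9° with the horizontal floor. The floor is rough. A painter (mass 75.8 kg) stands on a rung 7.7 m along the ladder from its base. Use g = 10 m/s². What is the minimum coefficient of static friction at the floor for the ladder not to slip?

μ_min ≈ 0.147

ΣF_y = 0: N_floor = 58.9×10 + 75.8×10 = 1347 N.
Torques about the foot: N_wall · 8.2 sin 78.9° = 58.9×10×4.1 cos 78.9° + 75.8×10×7.7 cos 78.9° → N_wall = 197.42 N.
ΣF_x = 0: f_floor = N_wall = 197.42 N.
μ_min = f_floor / N_floor = 197.42 / 1347 = 0.1466.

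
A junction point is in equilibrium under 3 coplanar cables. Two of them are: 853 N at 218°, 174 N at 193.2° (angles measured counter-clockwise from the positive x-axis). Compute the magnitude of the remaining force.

Sum the known components: ΣF_x = -841.6 N, ΣF_y = -564.9 N.
For equilibrium the remaining force must supply (−ΣF_x, −ΣF_y) = (841.6, 564.9) N.
Magnitude = √((841.6)² + (564.9)²) = 1014 N; direction = atan2(564.9, 841.6) = 33.9°.

F ≈ 1010 N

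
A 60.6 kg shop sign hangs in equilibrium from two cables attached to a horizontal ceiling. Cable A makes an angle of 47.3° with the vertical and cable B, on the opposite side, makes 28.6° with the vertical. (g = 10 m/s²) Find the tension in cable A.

T_A ≈ 299 N

Angles from the horizontal: cable A is 90° − 47.3° = 42.7°, cable B is 90° − 28.6° = 61.4°.
Weight W = 60.6 × 10 = 606 N acts straight down.
Horizontal: T_A cos 42.7° = T_B cos 61.4°  →  T_B = 1.535 T_A.
Vertical: T_A sin 42.7° + T_B sin 61.4° = 606.
Substituting the horizontal relation into the vertical equation gives 2.026 T_A = 606, so T_A = 299.1 N.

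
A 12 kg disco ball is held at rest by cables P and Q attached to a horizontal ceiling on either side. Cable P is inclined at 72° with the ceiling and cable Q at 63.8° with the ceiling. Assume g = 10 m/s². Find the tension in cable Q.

Weight W = 12 × 10 = 120 N acts straight down.
Horizontal: T_P cos 72° = T_Q cos 63.8°  →  T_P = 1.429 T_Q.
Vertical: T_P sin 72° + T_Q sin 63.8° = 120.
Substituting the horizontal relation into the vertical equation gives 2.256 T_Q = 120, so T_Q = 53.19 N.

T_Q ≈ 53.2 N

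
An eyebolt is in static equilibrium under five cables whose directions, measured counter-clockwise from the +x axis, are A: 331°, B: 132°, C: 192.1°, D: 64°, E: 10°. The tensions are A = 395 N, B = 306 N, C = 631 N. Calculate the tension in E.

T_E ≈ 477 N

Resolve: ΣF_x = 395 cos 331° + 306 cos 132° + 631 cos 192.1° + T_D cos 64° + T_E cos 10° = 0.
        ΣF_y = 395 sin 331° + 306 sin 132° + 631 sin 192.1° + T_D sin 64° + T_E sin 10° = 0.
The known terms sum to (-476.3, -96.37) N, so 0.4384 T_D + 0.9848 T_E = 476.3 and 0.8988 T_D + 0.1736 T_E = 96.37.
Solving simultaneously: T_D = 15.08 N, T_E = 476.9 N.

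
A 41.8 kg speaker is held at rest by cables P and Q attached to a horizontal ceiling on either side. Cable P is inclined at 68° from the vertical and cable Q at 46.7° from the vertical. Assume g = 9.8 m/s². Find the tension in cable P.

Angles from the horizontal: cable P is 90° − 68° = 22°, cable Q is 90° − 46.7° = 43.3°.
Weight W = 41.8 × 9.8 = 409.6 N acts straight down.
Horizontal: T_P cos 22° = T_Q cos 43.3°  →  T_Q = 1.274 T_P.
Vertical: T_P sin 22° + T_Q sin 43.3° = 409.6.
Substituting the horizontal relation into the vertical equation gives 1.248 T_P = 409.6, so T_P = 328.1 N.

T_P ≈ 328 N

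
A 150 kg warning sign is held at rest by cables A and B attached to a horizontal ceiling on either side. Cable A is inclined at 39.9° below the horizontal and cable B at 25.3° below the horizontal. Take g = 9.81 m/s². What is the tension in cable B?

Weight W = 150 × 9.81 = 1472 N acts straight down.
Horizontal: T_A cos 39.9° = T_B cos 25.3°  →  T_A = 1.178 T_B.
Vertical: T_A sin 39.9° + T_B sin 25.3° = 1472.
Substituting the horizontal relation into the vertical equation gives 1.183 T_B = 1472, so T_B = 1244 N.

T_B ≈ 1240 N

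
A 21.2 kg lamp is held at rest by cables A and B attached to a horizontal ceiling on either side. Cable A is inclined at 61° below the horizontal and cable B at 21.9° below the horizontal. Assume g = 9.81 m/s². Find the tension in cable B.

Weight W = 21.2 × 9.81 = 208 N acts straight down.
Horizontal: T_A cos 61° = T_B cos 21.9°  →  T_A = 1.914 T_B.
Vertical: T_A sin 61° + T_B sin 21.9° = 208.
Substituting the horizontal relation into the vertical equation gives 2.047 T_B = 208, so T_B = 101.6 N.

T_B ≈ 102 N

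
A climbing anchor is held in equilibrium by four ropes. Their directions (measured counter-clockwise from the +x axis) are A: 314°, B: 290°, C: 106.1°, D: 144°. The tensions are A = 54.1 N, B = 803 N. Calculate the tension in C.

T_C ≈ 746 N

Resolve: ΣF_x = 54.1 cos 314° + 803 cos 290° + T_C cos 106.1° + T_D cos 144° = 0.
        ΣF_y = 54.1 sin 314° + 803 sin 290° + T_C sin 106.1° + T_D sin 144° = 0.
The known terms sum to (312.2, -793.5) N, so -0.2773 T_C − 0.8090 T_D = -312.2 and 0.9608 T_C + 0.5878 T_D = 793.5.
Solving simultaneously: T_C = 746.3 N, T_D = 130.1 N.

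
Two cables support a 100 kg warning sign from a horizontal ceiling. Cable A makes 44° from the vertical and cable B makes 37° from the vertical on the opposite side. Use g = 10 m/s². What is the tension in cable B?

T_B ≈ 703 N

Angles from the horizontal: cable A is 90° − 44° = 46°, cable B is 90° − 37° = 53°.
Weight W = 100 × 10 = 1000 N acts straight down.
Horizontal: T_A cos 46° = T_B cos 53°  →  T_A = 0.8663 T_B.
Vertical: T_A sin 46° + T_B sin 53° = 1000.
Substituting the horizontal relation into the vertical equation gives 1.422 T_B = 1000, so T_B = 703.3 N.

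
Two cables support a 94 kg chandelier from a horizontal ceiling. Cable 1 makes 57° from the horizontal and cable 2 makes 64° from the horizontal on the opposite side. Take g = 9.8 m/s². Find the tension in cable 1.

T_1 ≈ 471 N

Weight W = 94 × 9.8 = 921.2 N acts straight down.
Horizontal: T_1 cos 57° = T_2 cos 64°  →  T_2 = 1.242 T_1.
Vertical: T_1 sin 57° + T_2 sin 64° = 921.2.
Substituting the horizontal relation into the vertical equation gives 1.955 T_1 = 921.2, so T_1 = 471.1 N.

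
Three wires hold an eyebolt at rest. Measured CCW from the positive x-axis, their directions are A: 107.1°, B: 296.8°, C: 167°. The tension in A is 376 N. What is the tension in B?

T_B ≈ 423 N

Resolve: ΣF_x = 376 cos 107.1° + T_B cos 296.8° + T_C cos 167° = 0.
        ΣF_y = 376 sin 107.1° + T_B sin 296.8° + T_C sin 167° = 0.
The known terms sum to (-110.6, 359.4) N, so 0.4509 T_B − 0.9744 T_C = 110.6 and -0.8926 T_B + 0.2250 T_C = -359.4.
Solving simultaneously: T_B = 423.4 N, T_C = 82.46 N.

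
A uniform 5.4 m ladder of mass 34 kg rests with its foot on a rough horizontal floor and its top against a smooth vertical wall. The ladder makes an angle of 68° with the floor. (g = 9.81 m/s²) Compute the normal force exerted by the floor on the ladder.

N_floor ≈ 334 N

ΣF_y = 0: N_floor = 34×9.81 = 333.54 N.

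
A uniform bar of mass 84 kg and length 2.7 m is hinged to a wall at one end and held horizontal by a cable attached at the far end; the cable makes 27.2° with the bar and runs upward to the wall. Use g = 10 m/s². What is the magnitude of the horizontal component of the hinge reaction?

H_x ≈ 817 N

Take torques about the hinge: T sin 27.2° · 2.7 = 84×10×1.35 = 1134 N·m.
So T = 1134 / (0.4571 × 2.7) = 918.84 N.
ΣF_x = 0: H_x = T cos 27.2° = 817.23 N.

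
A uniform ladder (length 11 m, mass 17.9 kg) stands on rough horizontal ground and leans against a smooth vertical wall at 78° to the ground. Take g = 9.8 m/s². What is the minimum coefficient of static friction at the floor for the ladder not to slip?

ΣF_y = 0: N_floor = 17.9×9.8 = 175.42 N.
Torques about the foot: N_wall · 11 sin 78° = 17.9×9.8×5.5 cos 78° → N_wall = 18.643 N.
ΣF_x = 0: f_floor = N_wall = 18.643 N.
μ_min = f_floor / N_floor = 18.643 / 175.42 = 0.1063.

μ_min ≈ 0.106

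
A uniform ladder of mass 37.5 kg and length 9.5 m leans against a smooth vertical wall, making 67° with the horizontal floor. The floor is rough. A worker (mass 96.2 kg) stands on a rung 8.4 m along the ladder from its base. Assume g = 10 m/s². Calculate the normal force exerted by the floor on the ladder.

ΣF_y = 0: N_floor = 37.5×10 + 96.2×10 = 1337 N.

N_floor ≈ 1340 N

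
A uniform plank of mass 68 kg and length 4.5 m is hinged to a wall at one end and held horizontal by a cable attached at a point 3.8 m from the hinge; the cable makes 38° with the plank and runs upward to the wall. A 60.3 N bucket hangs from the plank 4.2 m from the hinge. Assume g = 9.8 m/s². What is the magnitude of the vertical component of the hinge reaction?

|H_y| ≈ 265 N

Take torques about the hinge: T sin 38° · 3.8 = 68×9.8×2.25 + 60.3×4.2 = 1752.7 N·m.
So T = 1752.7 / (0.6157 × 3.8) = 749.16 N.
ΣF_y = 0: H_y = (68×9.8 + 60.3) − T sin 38° = 726.7 − 461.23 = 265.47 N.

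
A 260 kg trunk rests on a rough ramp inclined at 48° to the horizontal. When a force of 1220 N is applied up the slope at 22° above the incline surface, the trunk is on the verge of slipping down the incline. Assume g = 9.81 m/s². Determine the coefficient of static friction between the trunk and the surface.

μ ≈ 0.612

On the verge of sliding down the incline, friction is at its maximum μN and acts up the slope.
Perpendicular to incline: N = W cos 48° − P sin 22° = 1707 − 457 = 1250 N.
Along incline: P cos 22° + μN = W sin 48° → μ = (W sin 48° − P cos 22°) / N = 0.6116.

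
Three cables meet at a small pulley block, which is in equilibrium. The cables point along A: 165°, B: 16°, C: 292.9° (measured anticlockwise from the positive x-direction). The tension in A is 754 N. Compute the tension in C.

Resolve: ΣF_x = 754 cos 165° + T_B cos 16° + T_C cos 292.9° = 0.
        ΣF_y = 754 sin 165° + T_B sin 16° + T_C sin 292.9° = 0.
The known terms sum to (-728.3, 195.1) N, so 0.9613 T_B + 0.3891 T_C = 728.3 and 0.2756 T_B − 0.9212 T_C = -195.1.
Solving simultaneously: T_B = 599.3 N, T_C = 391.2 N.

T_C ≈ 391 N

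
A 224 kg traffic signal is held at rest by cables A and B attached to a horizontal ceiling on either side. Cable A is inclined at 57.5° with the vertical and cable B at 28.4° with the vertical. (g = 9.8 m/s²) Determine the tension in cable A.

Angles from the horizontal: cable A is 90° − 57.5° = 32.5°, cable B is 90° − 28.4° = 61.6°.
Weight W = 224 × 9.8 = 2195 N acts straight down.
Horizontal: T_A cos 32.5° = T_B cos 61.6°  →  T_B = 1.773 T_A.
Vertical: T_A sin 32.5° + T_B sin 61.6° = 2195.
Substituting the horizontal relation into the vertical equation gives 2.097 T_A = 2195, so T_A = 1047 N.

T_A ≈ 1050 N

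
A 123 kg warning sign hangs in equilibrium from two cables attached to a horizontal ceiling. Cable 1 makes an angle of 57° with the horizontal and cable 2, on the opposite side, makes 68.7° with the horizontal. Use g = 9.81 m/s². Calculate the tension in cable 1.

Weight W = 123 × 9.81 = 1207 N acts straight down.
Horizontal: T_1 cos 57° = T_2 cos 68.7°  →  T_2 = 1.499 T_1.
Vertical: T_1 sin 57° + T_2 sin 68.7° = 1207.
Substituting the horizontal relation into the vertical equation gives 2.236 T_1 = 1207, so T_1 = 539.7 N.

T_1 ≈ 540 N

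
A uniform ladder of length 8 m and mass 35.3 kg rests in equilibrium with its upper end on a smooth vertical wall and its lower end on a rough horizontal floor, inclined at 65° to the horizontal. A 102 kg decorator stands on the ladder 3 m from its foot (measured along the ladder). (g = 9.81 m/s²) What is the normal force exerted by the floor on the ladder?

N_floor ≈ 1350 N

ΣF_y = 0: N_floor = 35.3×9.81 + 102×9.81 = 1346.9 N.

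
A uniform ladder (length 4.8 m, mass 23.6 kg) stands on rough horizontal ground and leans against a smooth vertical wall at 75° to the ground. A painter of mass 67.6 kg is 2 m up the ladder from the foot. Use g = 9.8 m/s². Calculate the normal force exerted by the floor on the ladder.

ΣF_y = 0: N_floor = 23.6×9.8 + 67.6×9.8 = 893.76 N.

N_floor ≈ 894 N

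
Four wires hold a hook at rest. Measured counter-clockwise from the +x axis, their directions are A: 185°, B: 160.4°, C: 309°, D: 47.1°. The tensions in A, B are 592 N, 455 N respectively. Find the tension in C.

Resolve: ΣF_x = 592 cos 185° + 455 cos 160.4° + T_C cos 309° + T_D cos 47.1° = 0.
        ΣF_y = 592 sin 185° + 455 sin 160.4° + T_C sin 309° + T_D sin 47.1° = 0.
The known terms sum to (-1018, 101) N, so 0.6293 T_C + 0.6807 T_D = 1018 and -0.7771 T_C + 0.7325 T_D = -101.
Solving simultaneously: T_C = 823 N, T_D = 735.2 N.

T_C ≈ 823 N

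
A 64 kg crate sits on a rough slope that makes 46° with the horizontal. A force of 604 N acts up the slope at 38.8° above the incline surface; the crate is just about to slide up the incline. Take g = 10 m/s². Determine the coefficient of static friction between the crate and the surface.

On the verge of sliding up the incline, friction is at its maximum μN and acts down the slope.
Perpendicular to incline: N = W cos 46° − P sin 38.8° = 444.6 − 378.5 = 66.11 N.
Along incline: P cos 38.8° − μN = W sin 46° → μ = −(W sin 46° − P cos 38.8°) / N = 0.1564.

μ ≈ 0.156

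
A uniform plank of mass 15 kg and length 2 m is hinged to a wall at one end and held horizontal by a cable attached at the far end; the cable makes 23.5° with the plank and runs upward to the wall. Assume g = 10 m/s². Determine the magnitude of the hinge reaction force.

Take torques about the hinge: T sin 23.5° · 2 = 15×10×1 = 150 N·m.
So T = 150 / (0.3987 × 2) = 188.09 N.
ΣF_x = 0: H_x = T cos 23.5° = 172.49 N.
ΣF_y = 0: H_y = (15×10) − T sin 23.5° = 150 − 75 = 75 N.
|H| = √(H_x² + H_y²) = √((172.49)² + (75)²) = 188.09 N.

|H| ≈ 188 N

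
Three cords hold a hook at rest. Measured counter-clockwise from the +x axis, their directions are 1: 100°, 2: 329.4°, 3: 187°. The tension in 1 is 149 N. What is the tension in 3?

Resolve: ΣF_x = 149 cos 100° + T_2 cos 329.4° + T_3 cos 187° = 0.
        ΣF_y = 149 sin 100° + T_2 sin 329.4° + T_3 sin 187° = 0.
The known terms sum to (-25.87, 146.7) N, so 0.8607 T_2 − 0.9925 T_3 = 25.87 and -0.5090 T_2 − 0.1219 T_3 = -146.7.
Solving simultaneously: T_2 = 243.9 N, T_3 = 185.4 N.

T_3 ≈ 185 N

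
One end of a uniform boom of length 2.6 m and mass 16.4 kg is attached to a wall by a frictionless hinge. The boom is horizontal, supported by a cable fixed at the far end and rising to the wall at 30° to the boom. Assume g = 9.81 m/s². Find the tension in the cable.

Take torques about the hinge: T sin 30° · 2.6 = 16.4×9.81×1.3 = 209.15 N·m.
So T = 209.15 / (0.5000 × 2.6) = 160.88 N.

T ≈ 161 N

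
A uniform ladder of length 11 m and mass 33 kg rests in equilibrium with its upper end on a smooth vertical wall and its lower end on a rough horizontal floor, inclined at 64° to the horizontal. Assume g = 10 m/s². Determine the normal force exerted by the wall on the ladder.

N_wall ≈ 80.5 N

Torques about the foot: N_wall · 11 sin 64° = 33×10×5.5 cos 64° → N_wall = 80.476 N.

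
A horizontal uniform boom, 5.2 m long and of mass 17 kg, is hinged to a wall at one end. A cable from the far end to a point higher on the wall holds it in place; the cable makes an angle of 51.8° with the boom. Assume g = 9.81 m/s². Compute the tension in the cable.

T ≈ 106 N

Take torques about the hinge: T sin 51.8° · 5.2 = 17×9.81×2.6 = 433.6 N·m.
So T = 433.6 / (0.7859 × 5.2) = 106.11 N.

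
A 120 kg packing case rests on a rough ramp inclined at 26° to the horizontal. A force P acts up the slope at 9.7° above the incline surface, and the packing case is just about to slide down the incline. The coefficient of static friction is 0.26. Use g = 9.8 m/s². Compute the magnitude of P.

On the verge of sliding down the incline, friction equals μN and acts up the slope.
Perpendicular: N + P sin 9.7° = W cos 26° = 1057 N.
Along incline: P cos 9.7° + μN = W sin 26° with W sin 26° = 515.5 N.
Solving the pair for P and N: P = 255.6 N, N = 1014 N (and f = μN = 263.6 N).

P ≈ 256 N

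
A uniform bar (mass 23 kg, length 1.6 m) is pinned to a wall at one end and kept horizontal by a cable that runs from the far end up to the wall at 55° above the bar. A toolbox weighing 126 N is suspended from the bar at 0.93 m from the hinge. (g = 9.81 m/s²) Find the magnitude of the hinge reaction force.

Take torques about the hinge: T sin 55° · 1.6 = 23×9.81×0.8 + 126×0.93 = 297.68 N·m.
So T = 297.68 / (0.8192 × 1.6) = 227.13 N.
ΣF_x = 0: H_x = T cos 55° = 130.28 N.
ΣF_y = 0: H_y = (23×9.81 + 126) − T sin 55° = 351.63 − 186.05 = 165.58 N.
|H| = √(H_x² + H_y²) = √((130.28)² + (165.58)²) = 210.68 N.

|H| ≈ 211 N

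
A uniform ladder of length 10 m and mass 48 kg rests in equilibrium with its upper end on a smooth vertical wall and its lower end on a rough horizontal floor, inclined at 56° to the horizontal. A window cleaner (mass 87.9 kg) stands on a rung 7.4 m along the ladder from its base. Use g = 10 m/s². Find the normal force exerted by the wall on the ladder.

Torques about the foot: N_wall · 10 sin 56° = 48×10×5 cos 56° + 87.9×10×7.4 cos 56° → N_wall = 600.62 N.

N_wall ≈ 601 N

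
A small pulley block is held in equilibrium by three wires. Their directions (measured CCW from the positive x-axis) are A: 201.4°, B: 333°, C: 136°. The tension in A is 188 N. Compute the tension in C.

T_C ≈ 481 N

Resolve: ΣF_x = 188 cos 201.4° + T_B cos 333° + T_C cos 136° = 0.
        ΣF_y = 188 sin 201.4° + T_B sin 333° + T_C sin 136° = 0.
The known terms sum to (-175, -68.6) N, so 0.8910 T_B − 0.7193 T_C = 175 and -0.4540 T_B + 0.6947 T_C = 68.6.
Solving simultaneously: T_B = 584.7 N, T_C = 480.8 N.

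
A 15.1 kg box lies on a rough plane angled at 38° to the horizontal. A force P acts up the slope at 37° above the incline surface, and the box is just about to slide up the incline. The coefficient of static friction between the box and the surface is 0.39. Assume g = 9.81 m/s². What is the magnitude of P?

On the verge of sliding up the incline, friction equals μN and acts down the slope.
Perpendicular: N + P sin 37° = W cos 38° = 116.7 N.
Along incline: P cos 37° = W sin 38° + μN  with W sin 38° = 91.2 N.
Solving the pair for P and N: P = 132.3 N, N = 37.1 N (and f = μN = 14.47 N).

P ≈ 132 N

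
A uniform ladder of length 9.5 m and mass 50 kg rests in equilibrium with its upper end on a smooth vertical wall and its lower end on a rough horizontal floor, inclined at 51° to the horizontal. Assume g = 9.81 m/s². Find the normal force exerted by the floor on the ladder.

N_floor ≈ 490 N

ΣF_y = 0: N_floor = 50×9.81 = 490.5 N.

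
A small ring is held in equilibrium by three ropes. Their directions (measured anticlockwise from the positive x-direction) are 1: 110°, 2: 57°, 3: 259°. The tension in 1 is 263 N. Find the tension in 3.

Resolve: ΣF_x = 263 cos 110° + T_2 cos 57° + T_3 cos 259° = 0.
        ΣF_y = 263 sin 110° + T_2 sin 57° + T_3 sin 259° = 0.
The known terms sum to (-89.95, 247.1) N, so 0.5446 T_2 − 0.1908 T_3 = 89.95 and 0.8387 T_2 − 0.9816 T_3 = -247.1.
Solving simultaneously: T_2 = 361.6 N, T_3 = 560.7 N.

T_3 ≈ 561 N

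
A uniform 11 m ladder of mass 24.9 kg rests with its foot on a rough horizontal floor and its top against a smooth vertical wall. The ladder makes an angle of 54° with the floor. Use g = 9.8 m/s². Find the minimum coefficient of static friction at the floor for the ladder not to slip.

μ_min ≈ 0.363

ΣF_y = 0: N_floor = 24.9×9.8 = 244.02 N.
Torques about the foot: N_wall · 11 sin 54° = 24.9×9.8×5.5 cos 54° → N_wall = 88.645 N.
ΣF_x = 0: f_floor = N_wall = 88.645 N.
μ_min = f_floor / N_floor = 88.645 / 244.02 = 0.3633.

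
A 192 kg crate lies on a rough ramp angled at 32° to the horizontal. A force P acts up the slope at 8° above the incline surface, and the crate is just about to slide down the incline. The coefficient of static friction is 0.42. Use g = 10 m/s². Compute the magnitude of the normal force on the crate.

N ≈ 1580 N

On the verge of sliding down the incline, friction equals μN and acts up the slope.
Perpendicular: N + P sin 8° = W cos 32° = 1628 N.
Along incline: P cos 8° + μN = W sin 32° with W sin 32° = 1017 N.
Solving the pair for P and N: P = 358 N, N = 1578 N (and f = μN = 662.9 N).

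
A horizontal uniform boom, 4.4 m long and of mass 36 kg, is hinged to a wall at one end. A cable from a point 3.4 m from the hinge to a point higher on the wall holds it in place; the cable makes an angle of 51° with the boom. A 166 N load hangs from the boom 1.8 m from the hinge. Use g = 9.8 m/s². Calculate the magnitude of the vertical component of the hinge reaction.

|H_y| ≈ 203 N

Take torques about the hinge: T sin 51° · 3.4 = 36×9.8×2.2 + 166×1.8 = 1075 N·m.
So T = 1075 / (0.7771 × 3.4) = 406.83 N.
ΣF_y = 0: H_y = (36×9.8 + 166) − T sin 51° = 518.8 − 316.16 = 202.64 N.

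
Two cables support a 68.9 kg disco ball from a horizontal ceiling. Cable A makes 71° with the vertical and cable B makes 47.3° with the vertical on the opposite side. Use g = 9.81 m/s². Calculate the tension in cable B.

Angles from the horizontal: cable A is 90° − 71° = 19°, cable B is 90° − 47.3° = 42.7°.
Weight W = 68.9 × 9.81 = 675.9 N acts straight down.
Horizontal: T_A cos 19° = T_B cos 42.7°  →  T_A = 0.7773 T_B.
Vertical: T_A sin 19° + T_B sin 42.7° = 675.9.
Substituting the horizontal relation into the vertical equation gives 0.9312 T_B = 675.9, so T_B = 725.8 N.

T_B ≈ 726 N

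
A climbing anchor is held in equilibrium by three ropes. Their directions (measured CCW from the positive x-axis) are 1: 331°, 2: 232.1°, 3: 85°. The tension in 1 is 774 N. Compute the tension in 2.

T_2 ≈ 1300 N

Resolve: ΣF_x = 774 cos 331° + T_2 cos 232.1° + T_3 cos 85° = 0.
        ΣF_y = 774 sin 331° + T_2 sin 232.1° + T_3 sin 85° = 0.
The known terms sum to (677, -375.2) N, so -0.6143 T_2 + 0.0872 T_3 = -677 and -0.7891 T_2 + 0.9962 T_3 = 375.2.
Solving simultaneously: T_2 = 1302 N, T_3 = 1408 N.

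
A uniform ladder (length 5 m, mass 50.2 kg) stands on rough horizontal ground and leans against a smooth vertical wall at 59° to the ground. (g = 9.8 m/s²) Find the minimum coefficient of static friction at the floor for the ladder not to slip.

μ_min ≈ 0.300

ΣF_y = 0: N_floor = 50.2×9.8 = 491.96 N.
Torques about the foot: N_wall · 5 sin 59° = 50.2×9.8×2.5 cos 59° → N_wall = 147.8 N.
ΣF_x = 0: f_floor = N_wall = 147.8 N.
μ_min = f_floor / N_floor = 147.8 / 491.96 = 0.3004.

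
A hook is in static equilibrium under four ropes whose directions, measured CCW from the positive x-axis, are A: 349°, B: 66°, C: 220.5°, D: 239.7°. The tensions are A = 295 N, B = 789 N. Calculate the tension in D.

T_D ≈ 331 N

Resolve: ΣF_x = 295 cos 349° + 789 cos 66° + T_C cos 220.5° + T_D cos 239.7° = 0.
        ΣF_y = 295 sin 349° + 789 sin 66° + T_C sin 220.5° + T_D sin 239.7° = 0.
The known terms sum to (610.5, 664.5) N, so -0.7604 T_C − 0.5045 T_D = -610.5 and -0.6494 T_C − 0.8634 T_D = -664.5.
Solving simultaneously: T_C = 583.3 N, T_D = 330.8 N.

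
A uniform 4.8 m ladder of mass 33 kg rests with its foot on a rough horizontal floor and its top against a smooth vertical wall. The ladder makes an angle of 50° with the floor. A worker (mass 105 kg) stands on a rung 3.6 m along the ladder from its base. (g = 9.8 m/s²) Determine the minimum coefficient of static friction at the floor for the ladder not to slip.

ΣF_y = 0: N_floor = 33×9.8 + 105×9.8 = 1352.4 N.
Torques about the foot: N_wall · 4.8 sin 50° = 33×9.8×2.4 cos 50° + 105×9.8×3.6 cos 50° → N_wall = 783.26 N.
ΣF_x = 0: f_floor = N_wall = 783.26 N.
μ_min = f_floor / N_floor = 783.26 / 1352.4 = 0.5792.

μ_min ≈ 0.579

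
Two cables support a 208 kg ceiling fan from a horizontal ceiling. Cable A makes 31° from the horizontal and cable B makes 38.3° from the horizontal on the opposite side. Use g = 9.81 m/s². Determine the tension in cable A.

Weight W = 208 × 9.81 = 2040 N acts straight down.
Horizontal: T_A cos 31° = T_B cos 38.3°  →  T_B = 1.092 T_A.
Vertical: T_A sin 31° + T_B sin 38.3° = 2040.
Substituting the horizontal relation into the vertical equation gives 1.192 T_A = 2040, so T_A = 1712 N.

T_A ≈ 1710 N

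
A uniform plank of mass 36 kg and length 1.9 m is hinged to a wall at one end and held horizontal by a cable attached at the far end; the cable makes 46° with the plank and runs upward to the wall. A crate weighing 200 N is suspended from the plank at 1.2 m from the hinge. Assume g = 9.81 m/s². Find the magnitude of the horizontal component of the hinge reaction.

H_x ≈ 293 N

Take torques about the hinge: T sin 46° · 1.9 = 36×9.81×0.95 + 200×1.2 = 575.5 N·m.
So T = 575.5 / (0.7193 × 1.9) = 421.07 N.
ΣF_x = 0: H_x = T cos 46° = 292.5 N.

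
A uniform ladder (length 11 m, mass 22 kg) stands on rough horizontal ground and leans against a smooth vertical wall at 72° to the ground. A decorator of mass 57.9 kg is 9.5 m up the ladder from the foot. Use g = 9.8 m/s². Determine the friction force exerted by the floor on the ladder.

Torques about the foot: N_wall · 11 sin 72° = 22×9.8×5.5 cos 72° + 57.9×9.8×9.5 cos 72° → N_wall = 194.25 N.
ΣF_x = 0: f_floor = N_wall = 194.25 N.

f ≈ 194 N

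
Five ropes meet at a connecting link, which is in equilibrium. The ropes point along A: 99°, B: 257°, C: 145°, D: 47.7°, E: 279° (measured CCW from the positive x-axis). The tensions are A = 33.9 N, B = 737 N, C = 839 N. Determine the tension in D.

T_D ≈ 1130 N

Resolve: ΣF_x = 33.9 cos 99° + 737 cos 257° + 839 cos 145° + T_D cos 47.7° + T_E cos 279° = 0.
        ΣF_y = 33.9 sin 99° + 737 sin 257° + 839 sin 145° + T_D sin 47.7° + T_E sin 279° = 0.
The known terms sum to (-858.4, -203.4) N, so 0.6730 T_D + 0.1564 T_E = 858.4 and 0.7396 T_D − 0.9877 T_E = 203.4.
Solving simultaneously: T_D = 1127 N, T_E = 638.1 N.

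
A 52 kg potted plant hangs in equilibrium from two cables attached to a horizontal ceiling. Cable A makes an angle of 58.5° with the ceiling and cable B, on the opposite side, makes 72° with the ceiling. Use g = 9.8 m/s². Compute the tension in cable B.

Weight W = 52 × 9.8 = 509.6 N acts straight down.
Horizontal: T_A cos 58.5° = T_B cos 72°  →  T_A = 0.5914 T_B.
Vertical: T_A sin 58.5° + T_B sin 72° = 509.6.
Substituting the horizontal relation into the vertical equation gives 1.455 T_B = 509.6, so T_B = 350.2 N.

T_B ≈ 350 N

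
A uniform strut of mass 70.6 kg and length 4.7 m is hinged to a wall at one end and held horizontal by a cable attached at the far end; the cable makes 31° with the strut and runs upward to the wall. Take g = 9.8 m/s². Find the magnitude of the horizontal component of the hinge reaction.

Take torques about the hinge: T sin 31° · 4.7 = 70.6×9.8×2.35 = 1625.9 N·m.
So T = 1625.9 / (0.5150 × 4.7) = 671.68 N.
ΣF_x = 0: H_x = T cos 31° = 575.74 N.

H_x ≈ 576 N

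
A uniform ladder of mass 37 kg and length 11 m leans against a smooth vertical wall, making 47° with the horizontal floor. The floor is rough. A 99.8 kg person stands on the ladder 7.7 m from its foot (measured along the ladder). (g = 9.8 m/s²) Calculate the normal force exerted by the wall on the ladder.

N_wall ≈ 807 N

Torques about the foot: N_wall · 11 sin 47° = 37×9.8×5.5 cos 47° + 99.8×9.8×7.7 cos 47° → N_wall = 807.49 N.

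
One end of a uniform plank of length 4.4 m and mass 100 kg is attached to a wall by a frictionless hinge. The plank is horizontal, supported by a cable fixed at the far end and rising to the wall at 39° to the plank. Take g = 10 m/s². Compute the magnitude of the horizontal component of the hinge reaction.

Take torques about the hinge: T sin 39° · 4.4 = 100×10×2.2 = 2200 N·m.
So T = 2200 / (0.6293 × 4.4) = 794.51 N.
ΣF_x = 0: H_x = T cos 39° = 617.45 N.

H_x ≈ 617 N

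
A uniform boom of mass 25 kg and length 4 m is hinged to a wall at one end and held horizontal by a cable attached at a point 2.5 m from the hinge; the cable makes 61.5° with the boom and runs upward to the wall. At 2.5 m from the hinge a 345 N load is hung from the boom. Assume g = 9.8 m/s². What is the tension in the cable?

T ≈ 616 N

Take torques about the hinge: T sin 61.5° · 2.5 = 25×9.8×2 + 345×2.5 = 1352.5 N·m.
So T = 1352.5 / (0.8788 × 2.5) = 615.6 N.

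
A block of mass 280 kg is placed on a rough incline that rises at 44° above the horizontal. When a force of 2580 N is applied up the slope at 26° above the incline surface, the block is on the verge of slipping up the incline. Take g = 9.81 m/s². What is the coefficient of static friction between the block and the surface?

μ ≈ 0.486

On the verge of sliding up the incline, friction is at its maximum μN and acts down the slope.
Perpendicular to incline: N = W cos 44° − P sin 26° = 1976 − 1131 = 844.9 N.
Along incline: P cos 26° − μN = W sin 44° → μ = −(W sin 44° − P cos 26°) / N = 0.4862.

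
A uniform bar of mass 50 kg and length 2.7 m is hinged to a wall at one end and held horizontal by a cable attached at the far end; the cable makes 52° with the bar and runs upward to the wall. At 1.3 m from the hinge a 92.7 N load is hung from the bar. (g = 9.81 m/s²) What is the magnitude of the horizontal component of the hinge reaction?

Take torques about the hinge: T sin 52° · 2.7 = 50×9.81×1.35 + 92.7×1.3 = 782.69 N·m.
So T = 782.69 / (0.7880 × 2.7) = 367.87 N.
ΣF_x = 0: H_x = T cos 52° = 226.48 N.

H_x ≈ 226 N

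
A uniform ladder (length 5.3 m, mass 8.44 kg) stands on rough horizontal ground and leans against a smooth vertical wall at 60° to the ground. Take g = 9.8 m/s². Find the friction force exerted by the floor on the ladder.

Torques about the foot: N_wall · 5.3 sin 60° = 8.44×9.8×2.65 cos 60° → N_wall = 23.877 N.
ΣF_x = 0: f_floor = N_wall = 23.877 N.

f ≈ 23.9 N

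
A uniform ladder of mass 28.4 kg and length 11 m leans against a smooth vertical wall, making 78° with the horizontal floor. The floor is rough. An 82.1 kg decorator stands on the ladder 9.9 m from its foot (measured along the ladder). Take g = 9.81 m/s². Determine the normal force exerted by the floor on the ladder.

ΣF_y = 0: N_floor = 28.4×9.81 + 82.1×9.81 = 1084 N.

N_floor ≈ 1080 N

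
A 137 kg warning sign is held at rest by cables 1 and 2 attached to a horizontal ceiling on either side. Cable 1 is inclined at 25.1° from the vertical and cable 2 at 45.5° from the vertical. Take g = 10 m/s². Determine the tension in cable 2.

T_2 ≈ 616 N

Angles from the horizontal: cable 1 is 90° − 25.1° = 64.9°, cable 2 is 90° − 45.5° = 44.5°.
Weight W = 137 × 10 = 1370 N acts straight down.
Horizontal: T_1 cos 64.9° = T_2 cos 44.5°  →  T_1 = 1.681 T_2.
Vertical: T_1 sin 64.9° + T_2 sin 44.5° = 1370.
Substituting the horizontal relation into the vertical equation gives 2.224 T_2 = 1370, so T_2 = 616.1 N.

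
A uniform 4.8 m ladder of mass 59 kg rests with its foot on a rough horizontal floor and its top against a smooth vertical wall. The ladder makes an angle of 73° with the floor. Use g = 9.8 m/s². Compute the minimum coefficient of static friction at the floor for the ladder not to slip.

μ_min ≈ 0.153

ΣF_y = 0: N_floor = 59×9.8 = 578.2 N.
Torques about the foot: N_wall · 4.8 sin 73° = 59×9.8×2.4 cos 73° → N_wall = 88.387 N.
ΣF_x = 0: f_floor = N_wall = 88.387 N.
μ_min = f_floor / N_floor = 88.387 / 578.2 = 0.1529.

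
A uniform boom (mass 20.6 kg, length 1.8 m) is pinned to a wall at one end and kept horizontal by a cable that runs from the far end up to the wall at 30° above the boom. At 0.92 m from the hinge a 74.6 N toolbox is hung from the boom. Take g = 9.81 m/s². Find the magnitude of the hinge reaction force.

|H| ≈ 278 N

Take torques about the hinge: T sin 30° · 1.8 = 20.6×9.81×0.9 + 74.6×0.92 = 250.51 N·m.
So T = 250.51 / (0.5000 × 1.8) = 278.34 N.
ΣF_x = 0: H_x = T cos 30° = 241.05 N.
ΣF_y = 0: H_y = (20.6×9.81 + 74.6) − T sin 30° = 276.69 − 139.17 = 137.51 N.
|H| = √(H_x² + H_y²) = √((241.05)² + (137.51)²) = 277.52 N.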